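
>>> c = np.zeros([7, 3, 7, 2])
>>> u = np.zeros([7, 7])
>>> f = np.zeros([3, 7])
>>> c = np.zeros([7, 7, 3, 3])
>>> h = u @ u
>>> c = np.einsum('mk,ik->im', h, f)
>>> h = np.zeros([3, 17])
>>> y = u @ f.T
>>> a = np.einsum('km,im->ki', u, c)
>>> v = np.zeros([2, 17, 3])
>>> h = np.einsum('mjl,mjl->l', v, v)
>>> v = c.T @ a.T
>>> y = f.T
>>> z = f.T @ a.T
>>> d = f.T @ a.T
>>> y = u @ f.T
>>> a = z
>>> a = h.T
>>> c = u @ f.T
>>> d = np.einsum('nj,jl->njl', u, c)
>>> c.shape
(7, 3)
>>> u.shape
(7, 7)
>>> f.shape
(3, 7)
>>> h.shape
(3,)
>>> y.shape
(7, 3)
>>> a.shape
(3,)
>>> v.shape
(7, 7)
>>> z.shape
(7, 7)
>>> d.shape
(7, 7, 3)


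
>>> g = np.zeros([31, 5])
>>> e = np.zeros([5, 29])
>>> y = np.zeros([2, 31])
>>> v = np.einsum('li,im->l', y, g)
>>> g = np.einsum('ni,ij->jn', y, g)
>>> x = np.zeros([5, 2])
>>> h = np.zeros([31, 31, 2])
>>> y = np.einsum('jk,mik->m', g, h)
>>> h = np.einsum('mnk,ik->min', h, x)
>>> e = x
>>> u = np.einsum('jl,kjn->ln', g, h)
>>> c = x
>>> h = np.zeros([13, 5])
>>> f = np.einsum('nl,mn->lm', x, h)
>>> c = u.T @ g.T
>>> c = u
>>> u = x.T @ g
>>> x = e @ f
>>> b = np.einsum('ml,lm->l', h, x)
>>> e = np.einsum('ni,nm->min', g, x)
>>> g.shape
(5, 2)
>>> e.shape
(13, 2, 5)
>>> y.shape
(31,)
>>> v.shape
(2,)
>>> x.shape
(5, 13)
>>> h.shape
(13, 5)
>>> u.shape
(2, 2)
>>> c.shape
(2, 31)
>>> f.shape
(2, 13)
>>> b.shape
(5,)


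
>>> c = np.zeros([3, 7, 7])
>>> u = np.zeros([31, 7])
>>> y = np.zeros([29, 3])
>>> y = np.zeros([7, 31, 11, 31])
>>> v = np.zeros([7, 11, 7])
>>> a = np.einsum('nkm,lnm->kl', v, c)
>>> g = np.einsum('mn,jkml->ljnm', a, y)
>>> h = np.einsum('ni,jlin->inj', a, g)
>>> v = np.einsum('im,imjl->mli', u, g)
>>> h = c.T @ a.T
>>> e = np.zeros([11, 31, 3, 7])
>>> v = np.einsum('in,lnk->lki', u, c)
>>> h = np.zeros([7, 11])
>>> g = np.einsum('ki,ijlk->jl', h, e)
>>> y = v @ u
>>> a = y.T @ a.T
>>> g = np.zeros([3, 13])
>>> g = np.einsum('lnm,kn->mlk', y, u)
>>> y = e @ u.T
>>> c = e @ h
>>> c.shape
(11, 31, 3, 11)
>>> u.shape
(31, 7)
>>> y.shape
(11, 31, 3, 31)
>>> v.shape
(3, 7, 31)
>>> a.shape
(7, 7, 11)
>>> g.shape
(7, 3, 31)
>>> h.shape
(7, 11)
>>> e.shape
(11, 31, 3, 7)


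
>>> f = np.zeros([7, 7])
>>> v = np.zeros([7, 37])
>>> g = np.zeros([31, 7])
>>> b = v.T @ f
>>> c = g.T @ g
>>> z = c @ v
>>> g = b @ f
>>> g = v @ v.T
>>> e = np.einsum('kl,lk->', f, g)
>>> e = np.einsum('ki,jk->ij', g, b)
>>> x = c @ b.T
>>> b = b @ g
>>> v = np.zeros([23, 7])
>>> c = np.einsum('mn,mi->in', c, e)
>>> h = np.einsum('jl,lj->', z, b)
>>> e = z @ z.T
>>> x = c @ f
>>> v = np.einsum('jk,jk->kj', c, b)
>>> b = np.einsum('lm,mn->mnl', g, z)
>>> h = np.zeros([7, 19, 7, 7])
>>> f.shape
(7, 7)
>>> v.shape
(7, 37)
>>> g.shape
(7, 7)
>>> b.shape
(7, 37, 7)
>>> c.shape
(37, 7)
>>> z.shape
(7, 37)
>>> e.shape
(7, 7)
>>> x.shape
(37, 7)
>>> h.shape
(7, 19, 7, 7)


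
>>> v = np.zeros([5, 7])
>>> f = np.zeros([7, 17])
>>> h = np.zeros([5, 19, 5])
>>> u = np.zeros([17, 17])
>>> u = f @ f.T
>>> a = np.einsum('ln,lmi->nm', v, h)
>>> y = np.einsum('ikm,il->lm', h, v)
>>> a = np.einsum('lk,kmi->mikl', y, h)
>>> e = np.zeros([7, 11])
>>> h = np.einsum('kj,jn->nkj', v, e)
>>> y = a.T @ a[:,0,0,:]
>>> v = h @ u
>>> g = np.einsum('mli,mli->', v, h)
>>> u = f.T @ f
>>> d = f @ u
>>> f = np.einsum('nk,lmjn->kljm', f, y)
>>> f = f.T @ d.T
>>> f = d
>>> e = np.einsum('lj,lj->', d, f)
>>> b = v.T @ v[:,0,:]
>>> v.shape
(11, 5, 7)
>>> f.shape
(7, 17)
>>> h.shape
(11, 5, 7)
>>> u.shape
(17, 17)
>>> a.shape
(19, 5, 5, 7)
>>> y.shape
(7, 5, 5, 7)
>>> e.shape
()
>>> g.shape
()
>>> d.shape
(7, 17)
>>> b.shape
(7, 5, 7)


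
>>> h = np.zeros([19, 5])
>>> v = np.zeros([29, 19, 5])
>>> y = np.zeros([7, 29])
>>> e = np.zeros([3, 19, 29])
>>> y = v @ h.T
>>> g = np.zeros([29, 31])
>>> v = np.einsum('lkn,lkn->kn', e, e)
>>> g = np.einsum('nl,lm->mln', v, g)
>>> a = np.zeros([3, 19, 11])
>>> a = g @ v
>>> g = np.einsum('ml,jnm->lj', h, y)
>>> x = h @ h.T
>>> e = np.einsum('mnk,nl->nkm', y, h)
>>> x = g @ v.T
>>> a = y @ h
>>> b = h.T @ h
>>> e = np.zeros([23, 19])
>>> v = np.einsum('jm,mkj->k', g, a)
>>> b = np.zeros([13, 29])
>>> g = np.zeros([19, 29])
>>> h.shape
(19, 5)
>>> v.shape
(19,)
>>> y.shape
(29, 19, 19)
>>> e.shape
(23, 19)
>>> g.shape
(19, 29)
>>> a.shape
(29, 19, 5)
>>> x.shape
(5, 19)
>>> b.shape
(13, 29)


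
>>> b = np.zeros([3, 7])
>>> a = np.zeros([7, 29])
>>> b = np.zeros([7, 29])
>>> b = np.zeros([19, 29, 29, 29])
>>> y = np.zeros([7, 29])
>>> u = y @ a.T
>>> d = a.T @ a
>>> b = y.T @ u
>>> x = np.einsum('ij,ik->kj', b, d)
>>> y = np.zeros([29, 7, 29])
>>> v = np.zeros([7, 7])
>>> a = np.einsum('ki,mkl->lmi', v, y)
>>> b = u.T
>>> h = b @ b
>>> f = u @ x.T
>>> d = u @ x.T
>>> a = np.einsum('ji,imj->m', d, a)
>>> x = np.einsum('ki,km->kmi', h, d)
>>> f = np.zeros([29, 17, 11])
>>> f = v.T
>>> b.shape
(7, 7)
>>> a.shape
(29,)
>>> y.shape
(29, 7, 29)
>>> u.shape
(7, 7)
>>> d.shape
(7, 29)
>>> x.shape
(7, 29, 7)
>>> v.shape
(7, 7)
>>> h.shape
(7, 7)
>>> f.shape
(7, 7)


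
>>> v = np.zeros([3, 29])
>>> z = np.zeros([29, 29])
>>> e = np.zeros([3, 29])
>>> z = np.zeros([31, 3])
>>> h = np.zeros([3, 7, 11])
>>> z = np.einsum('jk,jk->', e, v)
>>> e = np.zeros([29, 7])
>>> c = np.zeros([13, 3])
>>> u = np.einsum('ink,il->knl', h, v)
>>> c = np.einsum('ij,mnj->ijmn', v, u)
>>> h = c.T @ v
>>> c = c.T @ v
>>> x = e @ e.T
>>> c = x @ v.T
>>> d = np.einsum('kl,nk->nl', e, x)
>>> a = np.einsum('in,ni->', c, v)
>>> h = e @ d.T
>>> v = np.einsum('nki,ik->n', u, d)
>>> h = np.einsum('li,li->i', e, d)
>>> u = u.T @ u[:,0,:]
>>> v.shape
(11,)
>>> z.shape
()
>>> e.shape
(29, 7)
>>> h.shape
(7,)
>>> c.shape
(29, 3)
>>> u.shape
(29, 7, 29)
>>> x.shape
(29, 29)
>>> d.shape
(29, 7)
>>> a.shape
()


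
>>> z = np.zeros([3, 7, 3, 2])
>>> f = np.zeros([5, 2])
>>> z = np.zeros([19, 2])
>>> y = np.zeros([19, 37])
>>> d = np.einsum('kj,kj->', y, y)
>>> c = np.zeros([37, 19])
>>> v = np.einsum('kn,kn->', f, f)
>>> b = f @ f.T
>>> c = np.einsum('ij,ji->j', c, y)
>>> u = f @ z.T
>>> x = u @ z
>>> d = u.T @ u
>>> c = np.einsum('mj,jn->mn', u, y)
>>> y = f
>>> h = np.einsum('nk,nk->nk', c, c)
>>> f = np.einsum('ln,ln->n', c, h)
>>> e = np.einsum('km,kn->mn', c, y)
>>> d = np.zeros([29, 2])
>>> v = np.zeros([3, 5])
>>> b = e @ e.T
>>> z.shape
(19, 2)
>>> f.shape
(37,)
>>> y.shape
(5, 2)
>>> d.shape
(29, 2)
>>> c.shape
(5, 37)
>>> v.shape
(3, 5)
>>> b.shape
(37, 37)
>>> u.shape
(5, 19)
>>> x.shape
(5, 2)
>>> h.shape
(5, 37)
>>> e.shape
(37, 2)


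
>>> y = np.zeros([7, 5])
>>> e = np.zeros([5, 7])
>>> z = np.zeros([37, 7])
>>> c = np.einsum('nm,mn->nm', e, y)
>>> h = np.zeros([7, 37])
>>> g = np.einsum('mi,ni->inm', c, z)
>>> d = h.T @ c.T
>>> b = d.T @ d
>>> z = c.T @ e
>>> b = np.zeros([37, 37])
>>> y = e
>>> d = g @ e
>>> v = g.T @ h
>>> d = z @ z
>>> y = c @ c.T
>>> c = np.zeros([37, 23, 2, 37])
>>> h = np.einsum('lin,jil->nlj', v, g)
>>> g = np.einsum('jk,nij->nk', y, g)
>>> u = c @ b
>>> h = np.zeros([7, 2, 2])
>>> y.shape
(5, 5)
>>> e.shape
(5, 7)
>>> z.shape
(7, 7)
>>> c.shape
(37, 23, 2, 37)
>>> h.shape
(7, 2, 2)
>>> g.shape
(7, 5)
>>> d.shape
(7, 7)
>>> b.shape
(37, 37)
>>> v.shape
(5, 37, 37)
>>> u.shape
(37, 23, 2, 37)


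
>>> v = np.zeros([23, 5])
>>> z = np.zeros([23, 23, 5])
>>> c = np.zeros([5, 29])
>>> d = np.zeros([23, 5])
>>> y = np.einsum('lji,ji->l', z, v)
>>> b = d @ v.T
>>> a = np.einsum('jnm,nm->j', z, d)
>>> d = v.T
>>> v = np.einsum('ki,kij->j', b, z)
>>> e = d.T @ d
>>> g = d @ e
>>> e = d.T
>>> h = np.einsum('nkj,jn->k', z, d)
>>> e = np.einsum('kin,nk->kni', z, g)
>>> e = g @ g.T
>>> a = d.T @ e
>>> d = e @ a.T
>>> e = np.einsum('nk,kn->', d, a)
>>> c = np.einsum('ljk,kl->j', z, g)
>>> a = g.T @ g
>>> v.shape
(5,)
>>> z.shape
(23, 23, 5)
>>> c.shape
(23,)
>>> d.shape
(5, 23)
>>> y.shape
(23,)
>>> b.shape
(23, 23)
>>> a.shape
(23, 23)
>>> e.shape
()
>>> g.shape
(5, 23)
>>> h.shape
(23,)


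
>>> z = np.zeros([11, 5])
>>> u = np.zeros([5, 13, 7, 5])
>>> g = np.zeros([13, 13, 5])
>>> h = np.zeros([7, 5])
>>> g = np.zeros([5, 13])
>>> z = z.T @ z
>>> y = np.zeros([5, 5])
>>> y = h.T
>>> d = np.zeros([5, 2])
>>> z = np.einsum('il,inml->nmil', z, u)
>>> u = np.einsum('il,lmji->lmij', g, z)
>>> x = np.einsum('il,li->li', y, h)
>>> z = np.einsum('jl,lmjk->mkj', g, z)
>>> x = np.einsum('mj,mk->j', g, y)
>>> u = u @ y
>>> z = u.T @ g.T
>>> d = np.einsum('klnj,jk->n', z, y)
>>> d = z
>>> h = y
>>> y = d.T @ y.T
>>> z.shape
(7, 5, 7, 5)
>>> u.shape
(13, 7, 5, 7)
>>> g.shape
(5, 13)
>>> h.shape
(5, 7)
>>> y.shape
(5, 7, 5, 5)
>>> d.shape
(7, 5, 7, 5)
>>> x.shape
(13,)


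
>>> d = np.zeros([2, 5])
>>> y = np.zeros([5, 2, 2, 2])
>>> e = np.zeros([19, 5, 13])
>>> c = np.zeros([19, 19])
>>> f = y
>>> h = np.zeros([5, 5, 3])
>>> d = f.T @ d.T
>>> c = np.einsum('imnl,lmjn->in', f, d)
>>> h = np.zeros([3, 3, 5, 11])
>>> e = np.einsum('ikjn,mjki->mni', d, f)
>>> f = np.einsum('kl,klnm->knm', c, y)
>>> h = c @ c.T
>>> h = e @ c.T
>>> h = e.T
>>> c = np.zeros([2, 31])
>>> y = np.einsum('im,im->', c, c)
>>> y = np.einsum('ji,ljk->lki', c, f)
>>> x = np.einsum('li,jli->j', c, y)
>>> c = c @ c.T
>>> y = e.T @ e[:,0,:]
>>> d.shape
(2, 2, 2, 2)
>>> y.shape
(2, 2, 2)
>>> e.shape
(5, 2, 2)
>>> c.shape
(2, 2)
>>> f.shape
(5, 2, 2)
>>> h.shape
(2, 2, 5)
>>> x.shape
(5,)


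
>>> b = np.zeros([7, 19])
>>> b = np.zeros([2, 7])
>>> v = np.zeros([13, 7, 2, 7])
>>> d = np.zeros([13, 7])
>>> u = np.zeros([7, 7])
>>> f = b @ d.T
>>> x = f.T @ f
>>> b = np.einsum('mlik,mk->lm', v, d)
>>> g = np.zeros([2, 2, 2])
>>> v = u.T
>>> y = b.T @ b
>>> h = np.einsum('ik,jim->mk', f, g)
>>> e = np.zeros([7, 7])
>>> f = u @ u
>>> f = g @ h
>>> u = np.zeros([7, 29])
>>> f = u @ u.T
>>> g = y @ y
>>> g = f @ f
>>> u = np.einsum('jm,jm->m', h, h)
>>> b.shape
(7, 13)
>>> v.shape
(7, 7)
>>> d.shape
(13, 7)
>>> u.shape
(13,)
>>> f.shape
(7, 7)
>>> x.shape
(13, 13)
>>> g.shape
(7, 7)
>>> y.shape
(13, 13)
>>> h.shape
(2, 13)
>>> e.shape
(7, 7)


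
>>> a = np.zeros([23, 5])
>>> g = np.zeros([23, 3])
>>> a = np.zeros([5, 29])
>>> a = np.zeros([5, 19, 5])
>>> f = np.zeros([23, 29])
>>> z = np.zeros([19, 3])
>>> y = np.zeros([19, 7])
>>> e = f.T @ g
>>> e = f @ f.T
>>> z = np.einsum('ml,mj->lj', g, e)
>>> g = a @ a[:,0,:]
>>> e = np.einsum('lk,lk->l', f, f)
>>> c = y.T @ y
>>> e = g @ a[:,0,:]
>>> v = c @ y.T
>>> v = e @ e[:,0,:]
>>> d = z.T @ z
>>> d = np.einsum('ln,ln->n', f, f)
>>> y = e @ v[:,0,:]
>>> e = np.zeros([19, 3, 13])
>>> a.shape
(5, 19, 5)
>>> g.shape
(5, 19, 5)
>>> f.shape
(23, 29)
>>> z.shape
(3, 23)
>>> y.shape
(5, 19, 5)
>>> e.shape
(19, 3, 13)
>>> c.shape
(7, 7)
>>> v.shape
(5, 19, 5)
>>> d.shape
(29,)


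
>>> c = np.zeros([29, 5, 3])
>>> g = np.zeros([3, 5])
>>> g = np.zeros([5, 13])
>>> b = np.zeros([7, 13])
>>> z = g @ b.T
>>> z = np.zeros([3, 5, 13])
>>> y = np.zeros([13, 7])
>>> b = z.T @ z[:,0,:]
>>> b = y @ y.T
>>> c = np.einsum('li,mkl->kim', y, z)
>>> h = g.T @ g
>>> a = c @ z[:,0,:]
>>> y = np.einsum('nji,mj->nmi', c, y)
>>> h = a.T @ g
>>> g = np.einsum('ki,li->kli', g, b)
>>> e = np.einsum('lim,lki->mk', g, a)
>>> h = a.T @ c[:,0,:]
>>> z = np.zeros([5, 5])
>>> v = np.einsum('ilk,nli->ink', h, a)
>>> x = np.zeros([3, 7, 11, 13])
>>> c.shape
(5, 7, 3)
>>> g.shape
(5, 13, 13)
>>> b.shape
(13, 13)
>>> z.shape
(5, 5)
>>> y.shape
(5, 13, 3)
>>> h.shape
(13, 7, 3)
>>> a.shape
(5, 7, 13)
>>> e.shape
(13, 7)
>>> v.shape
(13, 5, 3)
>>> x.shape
(3, 7, 11, 13)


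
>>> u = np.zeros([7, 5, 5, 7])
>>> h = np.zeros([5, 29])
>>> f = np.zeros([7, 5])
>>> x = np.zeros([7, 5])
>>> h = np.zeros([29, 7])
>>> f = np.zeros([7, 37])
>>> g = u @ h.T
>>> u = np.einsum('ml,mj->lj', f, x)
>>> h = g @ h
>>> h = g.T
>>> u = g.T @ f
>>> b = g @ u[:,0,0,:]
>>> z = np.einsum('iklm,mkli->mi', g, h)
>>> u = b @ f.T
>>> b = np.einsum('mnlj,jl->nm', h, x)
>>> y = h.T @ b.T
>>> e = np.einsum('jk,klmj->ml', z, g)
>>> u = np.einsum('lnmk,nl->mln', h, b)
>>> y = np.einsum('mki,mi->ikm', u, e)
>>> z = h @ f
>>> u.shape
(5, 29, 5)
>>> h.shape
(29, 5, 5, 7)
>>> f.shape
(7, 37)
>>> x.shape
(7, 5)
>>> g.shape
(7, 5, 5, 29)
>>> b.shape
(5, 29)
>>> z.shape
(29, 5, 5, 37)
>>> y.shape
(5, 29, 5)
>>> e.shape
(5, 5)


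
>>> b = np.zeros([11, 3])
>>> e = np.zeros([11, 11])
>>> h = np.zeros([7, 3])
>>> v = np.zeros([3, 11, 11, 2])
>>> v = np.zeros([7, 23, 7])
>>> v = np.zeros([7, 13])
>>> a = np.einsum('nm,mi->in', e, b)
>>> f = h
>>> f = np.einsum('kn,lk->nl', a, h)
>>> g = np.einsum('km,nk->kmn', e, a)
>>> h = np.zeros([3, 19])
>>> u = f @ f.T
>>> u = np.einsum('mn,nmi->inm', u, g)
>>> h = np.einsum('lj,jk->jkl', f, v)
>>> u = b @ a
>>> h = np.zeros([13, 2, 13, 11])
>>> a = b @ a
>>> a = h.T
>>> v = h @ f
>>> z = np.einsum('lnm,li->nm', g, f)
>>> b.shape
(11, 3)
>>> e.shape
(11, 11)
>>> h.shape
(13, 2, 13, 11)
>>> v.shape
(13, 2, 13, 7)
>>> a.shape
(11, 13, 2, 13)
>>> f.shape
(11, 7)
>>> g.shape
(11, 11, 3)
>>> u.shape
(11, 11)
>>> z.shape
(11, 3)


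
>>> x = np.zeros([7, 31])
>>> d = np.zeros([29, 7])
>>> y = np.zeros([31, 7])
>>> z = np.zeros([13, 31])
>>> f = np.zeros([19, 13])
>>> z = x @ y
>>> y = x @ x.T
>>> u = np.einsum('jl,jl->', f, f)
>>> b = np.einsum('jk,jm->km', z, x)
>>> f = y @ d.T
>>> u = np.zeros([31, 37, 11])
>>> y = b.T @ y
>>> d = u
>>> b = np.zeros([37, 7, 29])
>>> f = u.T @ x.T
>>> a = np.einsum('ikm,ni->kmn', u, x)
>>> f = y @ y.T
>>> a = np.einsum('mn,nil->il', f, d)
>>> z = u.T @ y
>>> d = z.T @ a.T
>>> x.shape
(7, 31)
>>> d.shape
(7, 37, 37)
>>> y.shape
(31, 7)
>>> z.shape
(11, 37, 7)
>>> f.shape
(31, 31)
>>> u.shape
(31, 37, 11)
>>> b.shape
(37, 7, 29)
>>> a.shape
(37, 11)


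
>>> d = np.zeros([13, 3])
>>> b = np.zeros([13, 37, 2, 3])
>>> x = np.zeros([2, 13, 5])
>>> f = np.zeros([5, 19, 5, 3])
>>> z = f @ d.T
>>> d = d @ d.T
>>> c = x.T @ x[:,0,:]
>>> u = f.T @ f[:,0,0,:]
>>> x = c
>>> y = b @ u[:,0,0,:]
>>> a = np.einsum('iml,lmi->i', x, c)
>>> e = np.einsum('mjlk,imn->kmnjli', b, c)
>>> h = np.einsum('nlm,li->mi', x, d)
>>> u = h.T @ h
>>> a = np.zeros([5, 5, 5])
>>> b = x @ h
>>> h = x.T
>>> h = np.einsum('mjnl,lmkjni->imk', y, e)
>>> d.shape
(13, 13)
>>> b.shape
(5, 13, 13)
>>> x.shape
(5, 13, 5)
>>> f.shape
(5, 19, 5, 3)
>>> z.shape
(5, 19, 5, 13)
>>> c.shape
(5, 13, 5)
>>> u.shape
(13, 13)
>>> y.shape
(13, 37, 2, 3)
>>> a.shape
(5, 5, 5)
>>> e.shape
(3, 13, 5, 37, 2, 5)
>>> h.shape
(5, 13, 5)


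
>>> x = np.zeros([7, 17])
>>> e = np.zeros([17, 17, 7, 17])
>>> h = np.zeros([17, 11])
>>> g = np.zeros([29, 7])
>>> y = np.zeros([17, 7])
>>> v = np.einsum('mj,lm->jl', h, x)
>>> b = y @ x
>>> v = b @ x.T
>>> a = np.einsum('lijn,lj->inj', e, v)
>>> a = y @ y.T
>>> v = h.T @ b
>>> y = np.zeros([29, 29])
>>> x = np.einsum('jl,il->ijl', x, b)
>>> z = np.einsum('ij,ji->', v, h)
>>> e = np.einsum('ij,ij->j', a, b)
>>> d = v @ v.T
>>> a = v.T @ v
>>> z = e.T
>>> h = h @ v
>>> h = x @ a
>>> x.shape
(17, 7, 17)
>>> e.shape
(17,)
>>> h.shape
(17, 7, 17)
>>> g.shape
(29, 7)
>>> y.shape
(29, 29)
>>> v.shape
(11, 17)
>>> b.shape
(17, 17)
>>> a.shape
(17, 17)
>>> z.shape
(17,)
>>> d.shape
(11, 11)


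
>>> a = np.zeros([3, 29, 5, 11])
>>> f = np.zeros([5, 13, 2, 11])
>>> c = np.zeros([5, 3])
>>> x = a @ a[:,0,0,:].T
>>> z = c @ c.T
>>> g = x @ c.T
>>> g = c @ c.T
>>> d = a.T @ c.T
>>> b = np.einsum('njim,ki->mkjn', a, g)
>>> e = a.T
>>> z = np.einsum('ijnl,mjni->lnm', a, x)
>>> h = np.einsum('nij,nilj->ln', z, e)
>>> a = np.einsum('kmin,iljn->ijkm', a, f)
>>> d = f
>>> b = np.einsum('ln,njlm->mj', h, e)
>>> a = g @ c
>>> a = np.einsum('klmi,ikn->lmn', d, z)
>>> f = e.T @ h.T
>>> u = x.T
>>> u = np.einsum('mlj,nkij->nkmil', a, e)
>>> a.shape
(13, 2, 3)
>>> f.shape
(3, 29, 5, 29)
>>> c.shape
(5, 3)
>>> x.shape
(3, 29, 5, 3)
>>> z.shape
(11, 5, 3)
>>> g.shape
(5, 5)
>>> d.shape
(5, 13, 2, 11)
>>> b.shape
(3, 5)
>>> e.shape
(11, 5, 29, 3)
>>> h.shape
(29, 11)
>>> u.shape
(11, 5, 13, 29, 2)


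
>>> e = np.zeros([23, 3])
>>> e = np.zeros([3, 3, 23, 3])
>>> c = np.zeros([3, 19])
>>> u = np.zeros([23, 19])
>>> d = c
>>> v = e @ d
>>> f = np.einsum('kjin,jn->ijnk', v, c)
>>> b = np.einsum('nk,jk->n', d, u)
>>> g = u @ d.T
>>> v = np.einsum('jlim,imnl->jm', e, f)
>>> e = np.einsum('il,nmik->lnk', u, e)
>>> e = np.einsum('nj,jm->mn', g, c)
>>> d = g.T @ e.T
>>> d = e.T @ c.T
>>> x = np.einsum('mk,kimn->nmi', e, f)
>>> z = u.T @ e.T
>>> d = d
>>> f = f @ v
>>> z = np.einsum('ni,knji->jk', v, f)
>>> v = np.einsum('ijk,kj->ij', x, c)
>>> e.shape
(19, 23)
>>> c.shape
(3, 19)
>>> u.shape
(23, 19)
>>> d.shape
(23, 3)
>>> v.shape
(3, 19)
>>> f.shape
(23, 3, 19, 3)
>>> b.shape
(3,)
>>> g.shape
(23, 3)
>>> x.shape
(3, 19, 3)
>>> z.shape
(19, 23)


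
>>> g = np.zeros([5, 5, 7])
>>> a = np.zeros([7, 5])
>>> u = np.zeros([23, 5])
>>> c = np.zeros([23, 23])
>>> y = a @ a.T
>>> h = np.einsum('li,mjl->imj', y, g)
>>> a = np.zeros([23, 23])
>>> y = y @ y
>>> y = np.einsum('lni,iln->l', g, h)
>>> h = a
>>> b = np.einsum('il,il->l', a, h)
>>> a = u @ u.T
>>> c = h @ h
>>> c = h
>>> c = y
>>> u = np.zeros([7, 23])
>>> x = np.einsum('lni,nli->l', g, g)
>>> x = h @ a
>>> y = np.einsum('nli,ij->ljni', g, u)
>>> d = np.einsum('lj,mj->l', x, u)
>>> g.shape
(5, 5, 7)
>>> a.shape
(23, 23)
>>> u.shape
(7, 23)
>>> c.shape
(5,)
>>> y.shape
(5, 23, 5, 7)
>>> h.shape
(23, 23)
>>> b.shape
(23,)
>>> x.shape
(23, 23)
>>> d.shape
(23,)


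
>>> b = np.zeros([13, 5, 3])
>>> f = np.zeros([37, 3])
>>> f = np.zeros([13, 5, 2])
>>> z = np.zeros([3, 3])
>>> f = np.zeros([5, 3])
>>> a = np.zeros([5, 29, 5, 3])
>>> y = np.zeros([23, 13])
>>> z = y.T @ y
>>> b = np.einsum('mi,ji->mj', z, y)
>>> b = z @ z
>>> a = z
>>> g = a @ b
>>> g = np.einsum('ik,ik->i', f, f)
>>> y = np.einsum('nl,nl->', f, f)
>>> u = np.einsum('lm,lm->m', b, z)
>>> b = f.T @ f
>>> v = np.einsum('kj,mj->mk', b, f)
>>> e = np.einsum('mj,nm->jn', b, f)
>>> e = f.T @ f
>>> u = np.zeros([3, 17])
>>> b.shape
(3, 3)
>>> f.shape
(5, 3)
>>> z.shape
(13, 13)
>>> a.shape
(13, 13)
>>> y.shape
()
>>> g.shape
(5,)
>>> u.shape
(3, 17)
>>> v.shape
(5, 3)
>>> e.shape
(3, 3)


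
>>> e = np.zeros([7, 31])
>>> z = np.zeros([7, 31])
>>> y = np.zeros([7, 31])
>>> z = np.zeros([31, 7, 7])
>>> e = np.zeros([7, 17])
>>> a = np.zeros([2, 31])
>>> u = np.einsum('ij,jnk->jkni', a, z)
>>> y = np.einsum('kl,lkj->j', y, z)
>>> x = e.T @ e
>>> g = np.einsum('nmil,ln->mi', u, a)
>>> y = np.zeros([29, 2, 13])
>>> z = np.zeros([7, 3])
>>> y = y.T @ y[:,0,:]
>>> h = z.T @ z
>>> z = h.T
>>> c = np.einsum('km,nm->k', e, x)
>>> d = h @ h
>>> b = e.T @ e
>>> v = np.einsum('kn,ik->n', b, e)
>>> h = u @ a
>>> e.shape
(7, 17)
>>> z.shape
(3, 3)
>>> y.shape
(13, 2, 13)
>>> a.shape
(2, 31)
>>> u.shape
(31, 7, 7, 2)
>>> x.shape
(17, 17)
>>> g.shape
(7, 7)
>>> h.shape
(31, 7, 7, 31)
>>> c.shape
(7,)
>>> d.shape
(3, 3)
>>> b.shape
(17, 17)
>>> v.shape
(17,)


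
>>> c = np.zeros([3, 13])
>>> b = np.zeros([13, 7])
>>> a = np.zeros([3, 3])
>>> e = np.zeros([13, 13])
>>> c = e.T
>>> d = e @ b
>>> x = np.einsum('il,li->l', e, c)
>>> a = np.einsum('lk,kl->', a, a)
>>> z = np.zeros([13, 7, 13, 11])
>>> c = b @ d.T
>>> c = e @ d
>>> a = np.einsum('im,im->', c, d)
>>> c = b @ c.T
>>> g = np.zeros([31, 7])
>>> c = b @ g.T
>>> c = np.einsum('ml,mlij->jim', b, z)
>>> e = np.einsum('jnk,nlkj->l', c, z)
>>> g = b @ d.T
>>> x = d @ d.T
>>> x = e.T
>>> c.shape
(11, 13, 13)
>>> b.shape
(13, 7)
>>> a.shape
()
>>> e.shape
(7,)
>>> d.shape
(13, 7)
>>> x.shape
(7,)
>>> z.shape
(13, 7, 13, 11)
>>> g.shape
(13, 13)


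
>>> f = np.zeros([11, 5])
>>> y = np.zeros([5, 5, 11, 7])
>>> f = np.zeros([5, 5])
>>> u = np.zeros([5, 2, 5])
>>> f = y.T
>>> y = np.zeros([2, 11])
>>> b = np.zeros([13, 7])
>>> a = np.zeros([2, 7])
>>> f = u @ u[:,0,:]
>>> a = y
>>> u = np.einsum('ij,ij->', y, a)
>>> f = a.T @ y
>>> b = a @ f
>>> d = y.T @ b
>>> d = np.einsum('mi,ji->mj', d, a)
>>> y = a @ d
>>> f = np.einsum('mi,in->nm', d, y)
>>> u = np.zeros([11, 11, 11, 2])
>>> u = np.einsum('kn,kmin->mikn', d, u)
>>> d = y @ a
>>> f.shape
(2, 11)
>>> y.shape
(2, 2)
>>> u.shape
(11, 11, 11, 2)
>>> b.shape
(2, 11)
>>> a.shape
(2, 11)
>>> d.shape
(2, 11)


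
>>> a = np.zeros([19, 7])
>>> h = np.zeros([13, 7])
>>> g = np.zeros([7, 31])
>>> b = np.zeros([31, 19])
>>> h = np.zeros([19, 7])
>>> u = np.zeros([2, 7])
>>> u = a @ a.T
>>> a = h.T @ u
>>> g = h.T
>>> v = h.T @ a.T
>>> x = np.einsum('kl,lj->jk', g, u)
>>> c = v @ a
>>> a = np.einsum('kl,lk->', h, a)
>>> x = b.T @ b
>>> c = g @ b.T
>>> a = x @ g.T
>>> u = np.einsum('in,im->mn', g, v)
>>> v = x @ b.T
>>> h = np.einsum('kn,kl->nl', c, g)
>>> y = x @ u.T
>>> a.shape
(19, 7)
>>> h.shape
(31, 19)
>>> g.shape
(7, 19)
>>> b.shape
(31, 19)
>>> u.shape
(7, 19)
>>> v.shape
(19, 31)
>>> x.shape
(19, 19)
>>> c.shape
(7, 31)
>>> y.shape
(19, 7)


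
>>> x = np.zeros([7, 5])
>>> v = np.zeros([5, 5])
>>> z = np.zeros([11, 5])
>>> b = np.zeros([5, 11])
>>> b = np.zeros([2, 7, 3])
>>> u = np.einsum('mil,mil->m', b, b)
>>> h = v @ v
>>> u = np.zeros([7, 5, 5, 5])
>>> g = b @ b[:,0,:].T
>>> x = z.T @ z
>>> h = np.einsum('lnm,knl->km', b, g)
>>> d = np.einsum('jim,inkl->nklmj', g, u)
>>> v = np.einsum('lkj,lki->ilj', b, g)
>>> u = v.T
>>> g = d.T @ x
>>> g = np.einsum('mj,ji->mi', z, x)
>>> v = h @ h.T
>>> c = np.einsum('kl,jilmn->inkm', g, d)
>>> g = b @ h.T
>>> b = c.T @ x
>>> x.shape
(5, 5)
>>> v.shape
(2, 2)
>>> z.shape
(11, 5)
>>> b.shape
(2, 11, 2, 5)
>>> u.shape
(3, 2, 2)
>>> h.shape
(2, 3)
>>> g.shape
(2, 7, 2)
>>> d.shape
(5, 5, 5, 2, 2)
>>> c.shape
(5, 2, 11, 2)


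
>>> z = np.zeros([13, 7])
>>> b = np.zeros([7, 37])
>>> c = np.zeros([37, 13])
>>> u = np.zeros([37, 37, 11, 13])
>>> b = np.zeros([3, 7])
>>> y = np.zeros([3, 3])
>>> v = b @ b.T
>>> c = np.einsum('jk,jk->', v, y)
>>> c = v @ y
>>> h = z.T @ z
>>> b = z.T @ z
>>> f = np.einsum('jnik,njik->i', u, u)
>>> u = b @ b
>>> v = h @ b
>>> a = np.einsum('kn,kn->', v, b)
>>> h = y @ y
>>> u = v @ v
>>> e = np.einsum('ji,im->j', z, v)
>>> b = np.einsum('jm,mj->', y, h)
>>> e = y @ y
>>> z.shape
(13, 7)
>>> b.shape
()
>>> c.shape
(3, 3)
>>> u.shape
(7, 7)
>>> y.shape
(3, 3)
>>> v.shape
(7, 7)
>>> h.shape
(3, 3)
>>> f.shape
(11,)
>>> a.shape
()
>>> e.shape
(3, 3)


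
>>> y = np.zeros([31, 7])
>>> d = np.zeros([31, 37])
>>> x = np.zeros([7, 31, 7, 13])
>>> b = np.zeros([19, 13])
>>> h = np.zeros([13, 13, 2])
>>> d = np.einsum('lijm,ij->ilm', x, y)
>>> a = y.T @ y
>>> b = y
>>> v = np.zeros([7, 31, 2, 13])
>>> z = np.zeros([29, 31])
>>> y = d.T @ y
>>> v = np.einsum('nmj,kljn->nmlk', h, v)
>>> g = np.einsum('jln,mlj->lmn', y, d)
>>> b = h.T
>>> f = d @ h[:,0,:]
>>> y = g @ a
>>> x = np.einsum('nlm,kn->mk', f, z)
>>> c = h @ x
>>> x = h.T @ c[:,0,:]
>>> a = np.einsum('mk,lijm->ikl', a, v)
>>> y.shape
(7, 31, 7)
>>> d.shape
(31, 7, 13)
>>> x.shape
(2, 13, 29)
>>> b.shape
(2, 13, 13)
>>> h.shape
(13, 13, 2)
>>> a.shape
(13, 7, 13)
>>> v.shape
(13, 13, 31, 7)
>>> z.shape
(29, 31)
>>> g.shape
(7, 31, 7)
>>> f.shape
(31, 7, 2)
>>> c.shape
(13, 13, 29)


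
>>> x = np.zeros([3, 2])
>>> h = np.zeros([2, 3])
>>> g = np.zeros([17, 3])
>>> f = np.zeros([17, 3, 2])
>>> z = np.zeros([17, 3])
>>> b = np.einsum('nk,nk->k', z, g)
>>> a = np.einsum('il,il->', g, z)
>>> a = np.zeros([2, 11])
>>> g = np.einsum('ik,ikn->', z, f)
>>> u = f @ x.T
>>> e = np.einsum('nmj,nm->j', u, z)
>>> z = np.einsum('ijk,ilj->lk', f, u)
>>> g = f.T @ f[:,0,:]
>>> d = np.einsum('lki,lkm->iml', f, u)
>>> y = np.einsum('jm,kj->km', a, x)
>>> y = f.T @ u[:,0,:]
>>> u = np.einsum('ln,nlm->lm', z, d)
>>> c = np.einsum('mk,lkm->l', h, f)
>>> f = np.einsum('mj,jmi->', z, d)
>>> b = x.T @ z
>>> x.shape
(3, 2)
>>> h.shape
(2, 3)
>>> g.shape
(2, 3, 2)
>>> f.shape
()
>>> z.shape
(3, 2)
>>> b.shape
(2, 2)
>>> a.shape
(2, 11)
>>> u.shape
(3, 17)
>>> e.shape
(3,)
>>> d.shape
(2, 3, 17)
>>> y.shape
(2, 3, 3)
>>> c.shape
(17,)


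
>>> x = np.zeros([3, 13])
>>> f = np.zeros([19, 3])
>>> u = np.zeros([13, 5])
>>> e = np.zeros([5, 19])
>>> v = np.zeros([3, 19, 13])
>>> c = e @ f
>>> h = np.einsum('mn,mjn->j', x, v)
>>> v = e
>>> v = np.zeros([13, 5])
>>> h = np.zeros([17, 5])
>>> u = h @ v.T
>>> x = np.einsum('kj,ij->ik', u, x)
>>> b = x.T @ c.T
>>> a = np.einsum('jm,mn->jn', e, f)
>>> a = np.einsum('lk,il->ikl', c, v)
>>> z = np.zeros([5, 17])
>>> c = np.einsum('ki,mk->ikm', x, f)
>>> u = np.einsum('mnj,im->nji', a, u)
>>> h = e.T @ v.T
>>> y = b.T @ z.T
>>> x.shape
(3, 17)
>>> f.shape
(19, 3)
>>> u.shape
(3, 5, 17)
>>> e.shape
(5, 19)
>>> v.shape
(13, 5)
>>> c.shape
(17, 3, 19)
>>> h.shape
(19, 13)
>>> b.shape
(17, 5)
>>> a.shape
(13, 3, 5)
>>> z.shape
(5, 17)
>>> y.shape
(5, 5)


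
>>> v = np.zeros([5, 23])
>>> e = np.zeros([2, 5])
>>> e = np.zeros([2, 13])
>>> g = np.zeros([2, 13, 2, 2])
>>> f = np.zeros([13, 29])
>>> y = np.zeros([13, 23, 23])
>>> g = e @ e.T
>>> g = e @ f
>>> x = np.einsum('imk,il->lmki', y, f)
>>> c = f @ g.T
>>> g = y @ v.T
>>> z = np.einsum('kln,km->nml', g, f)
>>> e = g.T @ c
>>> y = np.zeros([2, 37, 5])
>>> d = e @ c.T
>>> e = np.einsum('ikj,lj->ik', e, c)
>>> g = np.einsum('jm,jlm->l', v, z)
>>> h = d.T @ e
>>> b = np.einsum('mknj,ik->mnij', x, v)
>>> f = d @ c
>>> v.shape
(5, 23)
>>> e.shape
(5, 23)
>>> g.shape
(29,)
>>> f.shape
(5, 23, 2)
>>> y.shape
(2, 37, 5)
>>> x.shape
(29, 23, 23, 13)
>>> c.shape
(13, 2)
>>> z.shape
(5, 29, 23)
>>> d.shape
(5, 23, 13)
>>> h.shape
(13, 23, 23)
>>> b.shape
(29, 23, 5, 13)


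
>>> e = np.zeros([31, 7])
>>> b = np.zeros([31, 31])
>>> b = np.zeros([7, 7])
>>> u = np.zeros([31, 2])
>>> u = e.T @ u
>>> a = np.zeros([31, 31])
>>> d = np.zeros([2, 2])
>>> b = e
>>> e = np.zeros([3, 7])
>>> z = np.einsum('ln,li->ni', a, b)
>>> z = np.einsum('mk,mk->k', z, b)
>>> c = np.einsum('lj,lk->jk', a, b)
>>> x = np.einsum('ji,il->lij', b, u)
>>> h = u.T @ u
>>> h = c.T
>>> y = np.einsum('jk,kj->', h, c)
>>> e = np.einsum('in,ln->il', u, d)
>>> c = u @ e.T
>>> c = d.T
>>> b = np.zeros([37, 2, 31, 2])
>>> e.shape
(7, 2)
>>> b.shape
(37, 2, 31, 2)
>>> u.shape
(7, 2)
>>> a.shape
(31, 31)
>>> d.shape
(2, 2)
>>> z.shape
(7,)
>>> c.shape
(2, 2)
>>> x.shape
(2, 7, 31)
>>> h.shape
(7, 31)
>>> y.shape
()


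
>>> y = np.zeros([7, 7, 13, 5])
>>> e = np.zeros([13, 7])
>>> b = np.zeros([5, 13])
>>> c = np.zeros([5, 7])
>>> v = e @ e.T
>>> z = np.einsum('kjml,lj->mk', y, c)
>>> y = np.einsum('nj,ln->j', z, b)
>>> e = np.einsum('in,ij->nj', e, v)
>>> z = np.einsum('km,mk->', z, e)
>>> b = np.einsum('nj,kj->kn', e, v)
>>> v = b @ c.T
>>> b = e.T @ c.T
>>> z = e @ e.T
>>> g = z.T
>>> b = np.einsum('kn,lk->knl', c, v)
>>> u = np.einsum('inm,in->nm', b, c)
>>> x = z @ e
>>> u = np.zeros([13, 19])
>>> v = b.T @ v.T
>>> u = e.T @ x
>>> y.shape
(7,)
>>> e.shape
(7, 13)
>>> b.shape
(5, 7, 13)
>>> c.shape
(5, 7)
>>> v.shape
(13, 7, 13)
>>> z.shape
(7, 7)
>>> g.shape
(7, 7)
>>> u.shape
(13, 13)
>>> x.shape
(7, 13)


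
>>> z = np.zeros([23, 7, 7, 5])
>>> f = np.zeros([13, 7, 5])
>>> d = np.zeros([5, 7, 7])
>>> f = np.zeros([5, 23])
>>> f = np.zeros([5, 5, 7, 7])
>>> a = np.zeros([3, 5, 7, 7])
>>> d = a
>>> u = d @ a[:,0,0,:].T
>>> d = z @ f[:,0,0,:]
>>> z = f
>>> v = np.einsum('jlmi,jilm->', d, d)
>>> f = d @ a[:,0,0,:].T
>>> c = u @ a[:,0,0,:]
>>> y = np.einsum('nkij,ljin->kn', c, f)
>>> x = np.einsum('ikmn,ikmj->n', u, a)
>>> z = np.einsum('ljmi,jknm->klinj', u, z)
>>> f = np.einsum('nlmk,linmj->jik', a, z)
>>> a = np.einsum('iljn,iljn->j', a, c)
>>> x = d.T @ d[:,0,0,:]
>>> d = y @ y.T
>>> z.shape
(5, 3, 3, 7, 5)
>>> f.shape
(5, 3, 7)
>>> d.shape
(5, 5)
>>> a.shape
(7,)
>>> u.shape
(3, 5, 7, 3)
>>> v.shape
()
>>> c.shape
(3, 5, 7, 7)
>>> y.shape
(5, 3)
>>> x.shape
(7, 7, 7, 7)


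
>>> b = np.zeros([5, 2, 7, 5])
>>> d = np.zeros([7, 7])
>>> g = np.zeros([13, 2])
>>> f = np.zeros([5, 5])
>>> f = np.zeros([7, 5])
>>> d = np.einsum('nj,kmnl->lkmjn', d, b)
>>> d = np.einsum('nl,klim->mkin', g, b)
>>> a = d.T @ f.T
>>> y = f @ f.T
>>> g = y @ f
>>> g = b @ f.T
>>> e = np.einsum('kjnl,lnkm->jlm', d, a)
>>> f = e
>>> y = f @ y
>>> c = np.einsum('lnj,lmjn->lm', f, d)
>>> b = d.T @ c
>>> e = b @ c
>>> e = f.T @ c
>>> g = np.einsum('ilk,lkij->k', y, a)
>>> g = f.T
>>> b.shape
(13, 7, 5, 5)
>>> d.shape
(5, 5, 7, 13)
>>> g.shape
(7, 13, 5)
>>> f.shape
(5, 13, 7)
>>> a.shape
(13, 7, 5, 7)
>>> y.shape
(5, 13, 7)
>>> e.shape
(7, 13, 5)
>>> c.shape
(5, 5)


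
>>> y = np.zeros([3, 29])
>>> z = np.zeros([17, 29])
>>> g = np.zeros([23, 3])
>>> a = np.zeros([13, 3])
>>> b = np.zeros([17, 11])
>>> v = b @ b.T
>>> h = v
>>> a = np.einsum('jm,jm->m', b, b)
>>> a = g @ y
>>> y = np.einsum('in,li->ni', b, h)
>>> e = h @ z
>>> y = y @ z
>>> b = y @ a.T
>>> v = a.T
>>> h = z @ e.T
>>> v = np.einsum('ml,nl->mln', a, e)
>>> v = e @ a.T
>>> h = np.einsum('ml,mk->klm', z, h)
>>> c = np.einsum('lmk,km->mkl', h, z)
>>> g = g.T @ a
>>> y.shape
(11, 29)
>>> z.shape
(17, 29)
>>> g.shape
(3, 29)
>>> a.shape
(23, 29)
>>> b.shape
(11, 23)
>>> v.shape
(17, 23)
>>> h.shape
(17, 29, 17)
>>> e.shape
(17, 29)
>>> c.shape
(29, 17, 17)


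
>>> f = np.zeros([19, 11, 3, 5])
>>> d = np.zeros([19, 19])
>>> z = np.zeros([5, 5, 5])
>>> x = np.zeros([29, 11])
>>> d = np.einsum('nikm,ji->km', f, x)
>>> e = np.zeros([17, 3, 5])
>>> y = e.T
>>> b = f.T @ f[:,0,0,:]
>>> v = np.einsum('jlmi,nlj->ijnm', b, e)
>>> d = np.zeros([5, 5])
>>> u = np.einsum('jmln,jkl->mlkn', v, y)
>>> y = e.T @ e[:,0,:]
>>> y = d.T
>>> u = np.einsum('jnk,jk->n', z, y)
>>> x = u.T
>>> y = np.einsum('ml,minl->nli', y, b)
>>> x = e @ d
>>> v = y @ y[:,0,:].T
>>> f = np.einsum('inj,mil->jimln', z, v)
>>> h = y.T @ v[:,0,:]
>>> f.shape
(5, 5, 11, 11, 5)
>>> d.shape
(5, 5)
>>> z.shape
(5, 5, 5)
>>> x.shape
(17, 3, 5)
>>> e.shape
(17, 3, 5)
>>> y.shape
(11, 5, 3)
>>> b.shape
(5, 3, 11, 5)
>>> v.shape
(11, 5, 11)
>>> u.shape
(5,)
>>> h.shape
(3, 5, 11)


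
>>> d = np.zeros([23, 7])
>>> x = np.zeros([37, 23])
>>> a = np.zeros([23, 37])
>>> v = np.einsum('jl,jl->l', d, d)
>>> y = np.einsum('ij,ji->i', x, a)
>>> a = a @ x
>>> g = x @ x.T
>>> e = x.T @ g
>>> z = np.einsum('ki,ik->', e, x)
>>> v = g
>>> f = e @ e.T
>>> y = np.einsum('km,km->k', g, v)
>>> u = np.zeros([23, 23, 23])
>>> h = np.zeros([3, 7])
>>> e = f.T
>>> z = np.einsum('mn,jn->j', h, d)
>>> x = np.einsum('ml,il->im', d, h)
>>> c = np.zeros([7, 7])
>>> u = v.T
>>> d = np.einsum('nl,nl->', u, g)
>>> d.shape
()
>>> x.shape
(3, 23)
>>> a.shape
(23, 23)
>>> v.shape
(37, 37)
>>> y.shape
(37,)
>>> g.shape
(37, 37)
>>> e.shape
(23, 23)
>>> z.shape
(23,)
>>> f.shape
(23, 23)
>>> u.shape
(37, 37)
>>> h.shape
(3, 7)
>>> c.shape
(7, 7)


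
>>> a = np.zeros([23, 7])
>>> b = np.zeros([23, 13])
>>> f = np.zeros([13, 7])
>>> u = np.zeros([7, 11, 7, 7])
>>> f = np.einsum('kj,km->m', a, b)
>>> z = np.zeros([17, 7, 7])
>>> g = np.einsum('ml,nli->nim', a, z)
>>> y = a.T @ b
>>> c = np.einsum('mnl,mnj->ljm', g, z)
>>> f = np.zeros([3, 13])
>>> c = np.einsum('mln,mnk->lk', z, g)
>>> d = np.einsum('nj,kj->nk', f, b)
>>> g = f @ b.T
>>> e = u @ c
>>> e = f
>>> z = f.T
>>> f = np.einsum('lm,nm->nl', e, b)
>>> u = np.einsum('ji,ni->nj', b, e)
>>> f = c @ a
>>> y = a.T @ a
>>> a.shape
(23, 7)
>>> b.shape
(23, 13)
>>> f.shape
(7, 7)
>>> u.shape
(3, 23)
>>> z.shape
(13, 3)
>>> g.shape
(3, 23)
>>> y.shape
(7, 7)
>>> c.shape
(7, 23)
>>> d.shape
(3, 23)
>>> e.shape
(3, 13)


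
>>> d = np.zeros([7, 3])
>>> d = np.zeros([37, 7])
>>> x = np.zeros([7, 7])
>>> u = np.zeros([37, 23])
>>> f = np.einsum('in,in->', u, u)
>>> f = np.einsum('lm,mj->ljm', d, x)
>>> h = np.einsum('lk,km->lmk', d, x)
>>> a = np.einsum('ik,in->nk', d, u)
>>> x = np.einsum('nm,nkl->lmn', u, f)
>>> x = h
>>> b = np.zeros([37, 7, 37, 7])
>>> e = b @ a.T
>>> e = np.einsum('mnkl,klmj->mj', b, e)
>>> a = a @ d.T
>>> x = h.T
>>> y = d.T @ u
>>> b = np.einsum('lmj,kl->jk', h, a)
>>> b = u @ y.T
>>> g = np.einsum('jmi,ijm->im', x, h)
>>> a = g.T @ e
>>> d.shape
(37, 7)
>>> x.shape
(7, 7, 37)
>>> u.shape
(37, 23)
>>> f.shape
(37, 7, 7)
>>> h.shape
(37, 7, 7)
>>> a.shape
(7, 23)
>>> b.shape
(37, 7)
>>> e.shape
(37, 23)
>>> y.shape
(7, 23)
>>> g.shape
(37, 7)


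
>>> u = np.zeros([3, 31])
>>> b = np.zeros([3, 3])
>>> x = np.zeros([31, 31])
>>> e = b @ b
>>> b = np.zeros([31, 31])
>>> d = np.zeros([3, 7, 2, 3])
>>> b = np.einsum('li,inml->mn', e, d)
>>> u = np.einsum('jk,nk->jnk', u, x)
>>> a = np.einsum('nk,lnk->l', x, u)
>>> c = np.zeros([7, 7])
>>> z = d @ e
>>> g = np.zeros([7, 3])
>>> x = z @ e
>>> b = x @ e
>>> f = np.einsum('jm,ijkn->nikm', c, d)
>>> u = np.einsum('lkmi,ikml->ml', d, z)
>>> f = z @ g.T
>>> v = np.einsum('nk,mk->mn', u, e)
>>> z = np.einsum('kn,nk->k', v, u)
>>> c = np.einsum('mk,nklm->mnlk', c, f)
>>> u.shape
(2, 3)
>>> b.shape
(3, 7, 2, 3)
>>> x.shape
(3, 7, 2, 3)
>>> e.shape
(3, 3)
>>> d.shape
(3, 7, 2, 3)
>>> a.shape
(3,)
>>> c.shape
(7, 3, 2, 7)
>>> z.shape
(3,)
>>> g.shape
(7, 3)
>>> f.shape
(3, 7, 2, 7)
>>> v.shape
(3, 2)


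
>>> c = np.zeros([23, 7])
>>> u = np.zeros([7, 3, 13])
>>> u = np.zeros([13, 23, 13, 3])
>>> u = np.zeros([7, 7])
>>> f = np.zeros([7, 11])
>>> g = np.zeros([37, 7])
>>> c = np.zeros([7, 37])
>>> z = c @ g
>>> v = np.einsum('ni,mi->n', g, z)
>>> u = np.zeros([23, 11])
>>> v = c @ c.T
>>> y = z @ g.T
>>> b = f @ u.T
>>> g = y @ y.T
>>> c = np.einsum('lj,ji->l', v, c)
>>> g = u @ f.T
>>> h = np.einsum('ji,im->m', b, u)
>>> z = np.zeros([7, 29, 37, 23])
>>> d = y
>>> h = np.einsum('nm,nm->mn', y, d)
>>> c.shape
(7,)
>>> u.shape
(23, 11)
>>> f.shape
(7, 11)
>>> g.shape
(23, 7)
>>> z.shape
(7, 29, 37, 23)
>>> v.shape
(7, 7)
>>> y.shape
(7, 37)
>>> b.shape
(7, 23)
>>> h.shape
(37, 7)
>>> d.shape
(7, 37)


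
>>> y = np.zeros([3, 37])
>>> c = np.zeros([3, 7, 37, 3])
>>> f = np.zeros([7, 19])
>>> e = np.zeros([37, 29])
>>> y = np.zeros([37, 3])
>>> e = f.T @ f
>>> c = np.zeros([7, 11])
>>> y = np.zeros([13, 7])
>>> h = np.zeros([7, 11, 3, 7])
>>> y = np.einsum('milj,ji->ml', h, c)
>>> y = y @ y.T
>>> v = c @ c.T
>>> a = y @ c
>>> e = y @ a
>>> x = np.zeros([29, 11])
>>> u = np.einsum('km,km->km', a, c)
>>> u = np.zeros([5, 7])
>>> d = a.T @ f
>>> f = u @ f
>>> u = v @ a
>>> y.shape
(7, 7)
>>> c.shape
(7, 11)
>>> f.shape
(5, 19)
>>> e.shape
(7, 11)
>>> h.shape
(7, 11, 3, 7)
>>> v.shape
(7, 7)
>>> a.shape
(7, 11)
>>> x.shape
(29, 11)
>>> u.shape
(7, 11)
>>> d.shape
(11, 19)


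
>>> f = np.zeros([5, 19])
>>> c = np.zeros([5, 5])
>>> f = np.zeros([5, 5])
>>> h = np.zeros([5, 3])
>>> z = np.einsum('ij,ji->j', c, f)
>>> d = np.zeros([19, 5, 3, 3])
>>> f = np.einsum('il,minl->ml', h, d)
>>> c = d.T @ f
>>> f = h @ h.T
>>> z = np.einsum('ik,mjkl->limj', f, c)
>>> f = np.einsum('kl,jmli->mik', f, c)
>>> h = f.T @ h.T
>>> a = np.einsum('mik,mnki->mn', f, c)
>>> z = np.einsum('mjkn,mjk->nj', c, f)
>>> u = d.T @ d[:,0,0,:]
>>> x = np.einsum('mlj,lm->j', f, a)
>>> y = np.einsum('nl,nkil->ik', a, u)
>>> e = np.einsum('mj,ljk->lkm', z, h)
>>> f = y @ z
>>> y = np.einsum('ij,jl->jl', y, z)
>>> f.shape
(5, 3)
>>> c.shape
(3, 3, 5, 3)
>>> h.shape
(5, 3, 5)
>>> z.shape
(3, 3)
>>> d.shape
(19, 5, 3, 3)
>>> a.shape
(3, 3)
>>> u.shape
(3, 3, 5, 3)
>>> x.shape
(5,)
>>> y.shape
(3, 3)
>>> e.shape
(5, 5, 3)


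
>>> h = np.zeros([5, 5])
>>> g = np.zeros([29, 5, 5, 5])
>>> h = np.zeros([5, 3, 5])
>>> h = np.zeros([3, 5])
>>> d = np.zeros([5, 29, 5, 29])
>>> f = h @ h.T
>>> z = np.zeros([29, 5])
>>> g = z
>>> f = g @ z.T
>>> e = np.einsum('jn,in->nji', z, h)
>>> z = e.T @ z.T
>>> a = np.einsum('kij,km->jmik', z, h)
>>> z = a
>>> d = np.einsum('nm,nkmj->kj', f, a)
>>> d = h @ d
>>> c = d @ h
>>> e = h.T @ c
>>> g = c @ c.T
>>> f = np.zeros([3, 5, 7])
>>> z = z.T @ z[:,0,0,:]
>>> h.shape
(3, 5)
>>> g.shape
(3, 3)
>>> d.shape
(3, 3)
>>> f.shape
(3, 5, 7)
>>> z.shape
(3, 29, 5, 3)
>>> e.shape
(5, 5)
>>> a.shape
(29, 5, 29, 3)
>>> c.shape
(3, 5)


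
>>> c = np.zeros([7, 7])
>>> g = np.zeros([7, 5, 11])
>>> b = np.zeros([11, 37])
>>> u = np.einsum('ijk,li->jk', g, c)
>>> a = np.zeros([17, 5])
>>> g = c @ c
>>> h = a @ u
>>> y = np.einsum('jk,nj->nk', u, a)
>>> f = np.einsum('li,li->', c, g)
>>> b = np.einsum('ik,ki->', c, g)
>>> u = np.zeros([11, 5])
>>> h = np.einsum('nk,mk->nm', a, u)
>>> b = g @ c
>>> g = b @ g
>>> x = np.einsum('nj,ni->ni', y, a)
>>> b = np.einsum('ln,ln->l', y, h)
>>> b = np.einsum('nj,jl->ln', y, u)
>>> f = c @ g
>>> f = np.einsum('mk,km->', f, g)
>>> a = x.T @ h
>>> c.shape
(7, 7)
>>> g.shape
(7, 7)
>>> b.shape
(5, 17)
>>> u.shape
(11, 5)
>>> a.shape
(5, 11)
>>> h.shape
(17, 11)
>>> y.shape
(17, 11)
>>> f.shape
()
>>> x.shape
(17, 5)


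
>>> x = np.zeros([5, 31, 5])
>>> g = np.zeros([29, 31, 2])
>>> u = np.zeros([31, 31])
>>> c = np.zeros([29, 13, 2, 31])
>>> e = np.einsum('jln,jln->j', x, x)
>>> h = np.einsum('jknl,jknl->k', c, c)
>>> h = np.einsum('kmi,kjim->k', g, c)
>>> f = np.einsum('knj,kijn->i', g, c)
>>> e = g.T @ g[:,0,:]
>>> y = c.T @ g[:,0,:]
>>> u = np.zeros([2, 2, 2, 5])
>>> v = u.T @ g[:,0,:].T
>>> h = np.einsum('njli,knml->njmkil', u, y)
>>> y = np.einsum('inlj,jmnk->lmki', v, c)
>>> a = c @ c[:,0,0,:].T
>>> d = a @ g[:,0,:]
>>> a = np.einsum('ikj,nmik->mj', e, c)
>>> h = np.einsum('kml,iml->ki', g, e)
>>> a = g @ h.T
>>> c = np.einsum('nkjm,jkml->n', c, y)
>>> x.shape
(5, 31, 5)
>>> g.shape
(29, 31, 2)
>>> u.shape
(2, 2, 2, 5)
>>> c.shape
(29,)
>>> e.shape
(2, 31, 2)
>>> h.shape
(29, 2)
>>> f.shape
(13,)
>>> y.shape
(2, 13, 31, 5)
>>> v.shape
(5, 2, 2, 29)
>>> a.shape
(29, 31, 29)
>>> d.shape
(29, 13, 2, 2)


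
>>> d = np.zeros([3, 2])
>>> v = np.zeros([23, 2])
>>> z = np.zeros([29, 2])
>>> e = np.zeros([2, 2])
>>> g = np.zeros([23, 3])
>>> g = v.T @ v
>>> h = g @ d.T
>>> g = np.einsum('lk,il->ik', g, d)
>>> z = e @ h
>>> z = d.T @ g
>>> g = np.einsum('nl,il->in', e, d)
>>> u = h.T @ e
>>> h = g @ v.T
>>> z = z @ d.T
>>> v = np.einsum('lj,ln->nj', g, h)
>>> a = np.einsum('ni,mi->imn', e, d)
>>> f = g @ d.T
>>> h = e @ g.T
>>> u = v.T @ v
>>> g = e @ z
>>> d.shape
(3, 2)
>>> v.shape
(23, 2)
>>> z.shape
(2, 3)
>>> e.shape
(2, 2)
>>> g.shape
(2, 3)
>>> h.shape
(2, 3)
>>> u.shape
(2, 2)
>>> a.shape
(2, 3, 2)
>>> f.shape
(3, 3)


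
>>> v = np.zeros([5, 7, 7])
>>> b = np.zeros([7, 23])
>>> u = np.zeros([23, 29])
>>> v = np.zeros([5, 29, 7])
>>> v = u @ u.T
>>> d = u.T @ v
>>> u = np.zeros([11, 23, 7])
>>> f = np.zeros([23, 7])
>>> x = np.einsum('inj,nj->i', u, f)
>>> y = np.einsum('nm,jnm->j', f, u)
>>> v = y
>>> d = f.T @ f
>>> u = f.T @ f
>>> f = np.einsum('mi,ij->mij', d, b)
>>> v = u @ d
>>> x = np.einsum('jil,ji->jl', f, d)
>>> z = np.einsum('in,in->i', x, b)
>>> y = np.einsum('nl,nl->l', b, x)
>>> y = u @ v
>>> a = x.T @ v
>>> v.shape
(7, 7)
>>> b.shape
(7, 23)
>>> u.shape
(7, 7)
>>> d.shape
(7, 7)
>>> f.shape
(7, 7, 23)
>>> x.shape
(7, 23)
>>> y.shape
(7, 7)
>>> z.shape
(7,)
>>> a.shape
(23, 7)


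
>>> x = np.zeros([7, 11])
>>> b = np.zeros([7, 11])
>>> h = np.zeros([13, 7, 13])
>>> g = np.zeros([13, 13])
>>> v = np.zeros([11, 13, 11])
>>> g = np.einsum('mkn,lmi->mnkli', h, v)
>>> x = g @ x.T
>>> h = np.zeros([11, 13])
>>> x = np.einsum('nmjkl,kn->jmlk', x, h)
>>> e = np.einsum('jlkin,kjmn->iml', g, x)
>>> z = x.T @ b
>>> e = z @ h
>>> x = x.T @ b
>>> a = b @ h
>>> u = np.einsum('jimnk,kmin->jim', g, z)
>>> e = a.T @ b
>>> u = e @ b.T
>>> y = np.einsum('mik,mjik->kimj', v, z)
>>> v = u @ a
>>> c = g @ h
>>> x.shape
(11, 7, 13, 11)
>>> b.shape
(7, 11)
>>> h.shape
(11, 13)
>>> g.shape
(13, 13, 7, 11, 11)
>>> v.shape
(13, 13)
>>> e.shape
(13, 11)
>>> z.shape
(11, 7, 13, 11)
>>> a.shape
(7, 13)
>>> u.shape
(13, 7)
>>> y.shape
(11, 13, 11, 7)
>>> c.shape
(13, 13, 7, 11, 13)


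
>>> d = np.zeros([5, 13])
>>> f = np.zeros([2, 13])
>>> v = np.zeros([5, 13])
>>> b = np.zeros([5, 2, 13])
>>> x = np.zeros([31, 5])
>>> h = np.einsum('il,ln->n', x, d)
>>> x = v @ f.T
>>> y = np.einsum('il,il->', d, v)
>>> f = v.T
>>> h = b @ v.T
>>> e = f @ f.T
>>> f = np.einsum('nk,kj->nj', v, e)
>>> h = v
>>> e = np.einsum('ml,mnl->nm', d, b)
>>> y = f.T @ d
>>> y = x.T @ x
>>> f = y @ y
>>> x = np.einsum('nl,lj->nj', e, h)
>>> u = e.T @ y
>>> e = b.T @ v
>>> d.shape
(5, 13)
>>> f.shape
(2, 2)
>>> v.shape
(5, 13)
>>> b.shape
(5, 2, 13)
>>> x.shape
(2, 13)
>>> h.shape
(5, 13)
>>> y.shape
(2, 2)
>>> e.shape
(13, 2, 13)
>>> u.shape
(5, 2)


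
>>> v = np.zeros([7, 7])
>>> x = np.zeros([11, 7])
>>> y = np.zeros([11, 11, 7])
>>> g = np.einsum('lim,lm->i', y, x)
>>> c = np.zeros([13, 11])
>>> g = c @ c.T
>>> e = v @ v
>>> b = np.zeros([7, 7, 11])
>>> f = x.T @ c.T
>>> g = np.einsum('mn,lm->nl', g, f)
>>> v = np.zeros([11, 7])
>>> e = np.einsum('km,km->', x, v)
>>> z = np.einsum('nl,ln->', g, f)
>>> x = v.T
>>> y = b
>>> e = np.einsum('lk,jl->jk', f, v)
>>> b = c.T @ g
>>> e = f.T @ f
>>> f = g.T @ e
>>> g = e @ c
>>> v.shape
(11, 7)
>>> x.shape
(7, 11)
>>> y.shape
(7, 7, 11)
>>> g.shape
(13, 11)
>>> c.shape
(13, 11)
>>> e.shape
(13, 13)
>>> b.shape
(11, 7)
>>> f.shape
(7, 13)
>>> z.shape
()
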